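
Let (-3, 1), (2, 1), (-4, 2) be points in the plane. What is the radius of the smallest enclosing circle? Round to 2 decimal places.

Call the three points A, B, C in the order given.
Side lengths²: AB² = 25, AC² = 2, BC² = 37.
Since BC² = 37 ≥ 25 + 2 = 27, the angle opposite BC is not acute, so the smallest enclosing circle has BC as diameter.
Centre = midpoint of BC = (-1, 1.5), r² = 37/4 = 9.25.
r = √(9.25) ≈ 3.04.

3.04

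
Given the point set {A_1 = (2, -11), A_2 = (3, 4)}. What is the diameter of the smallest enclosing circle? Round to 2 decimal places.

The smallest circle enclosing two points has them as diameter endpoints.
Centre = midpoint = (2.5, -3.5); r² = |A_1A_2|²/4 = 226/4 = 56.5.
Diameter = 2r = 2√(56.5) ≈ 15.03.

15.03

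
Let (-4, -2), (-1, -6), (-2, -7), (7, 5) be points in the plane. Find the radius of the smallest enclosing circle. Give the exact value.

The minimum enclosing circle of a finite set is fixed by two of the points (as a diameter) or three (as a circumcircle).
The farthest pair is (-2, -7)–(7, 5) with squared distance 225. The circle on this segment as diameter has centre (2.5, -1) and r² = 225/4 = 56.25.
Check (-4, -2): distance² to centre = 43.25 ≤ 56.25, so it lies inside.
All remaining points lie in this disk, and no smaller disk contains both endpoints, so this is the minimum enclosing circle.
r = √(56.25) = 7.5.

7.5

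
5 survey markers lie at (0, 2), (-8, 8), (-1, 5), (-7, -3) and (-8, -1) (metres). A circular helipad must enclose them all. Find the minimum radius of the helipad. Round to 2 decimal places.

By Welzl's lemma the MEC is supported by two points (diametrically opposite) or three points (on a circumcircle).
The minimum enclosing circle is determined by three boundary points: (0, 2), (-8, 8), (-7, -3).
Their circumcentre is (-236/41, 109/41) with r² = 56425/1681.
The farthest remaining point (-1, 5) is at distance² 47241/1681 ≤ 56425/1681.
r = √(56425/1681) ≈ 5.79.

5.79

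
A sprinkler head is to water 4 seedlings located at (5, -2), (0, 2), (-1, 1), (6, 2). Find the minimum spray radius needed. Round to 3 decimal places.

The minimum enclosing circle is determined by three boundary points: (5, -2), (-1, 1), (6, 2).
Their circumcentre is (47/18, 13/18) with r² = 2125/162.
The farthest remaining point (0, 2) is at distance² 1369/162 ≤ 2125/162.
r = √(2125/162) ≈ 3.622.

3.622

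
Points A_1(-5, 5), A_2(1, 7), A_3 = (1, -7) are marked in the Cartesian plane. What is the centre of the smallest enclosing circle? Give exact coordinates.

(0, 0)

Side lengths²: A_1A_2² = 40, A_1A_3² = 180, A_2A_3² = 196.
Since A_2A_3² = 196 < 180 + 40 = 220, the triangle is acute, so the smallest enclosing circle is the circumcircle.
Circumcentre = (0, 0), r² = 50.
Centre = (0, 0).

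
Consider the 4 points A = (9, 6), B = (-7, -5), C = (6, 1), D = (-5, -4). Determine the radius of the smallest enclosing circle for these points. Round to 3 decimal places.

The minimum enclosing circle of a finite set is fixed by two of the points (as a diameter) or three (as a circumcircle).
The farthest pair is A–B with squared distance 377. The circle on this segment as diameter has centre (1, 0.5) and r² = 377/4 = 94.25.
Check C: distance² to centre = 25.25 ≤ 94.25, so it lies inside.
All remaining points lie in this disk, and no smaller disk contains both endpoints, so this is the minimum enclosing circle.
r = √(94.25) ≈ 9.708.

9.708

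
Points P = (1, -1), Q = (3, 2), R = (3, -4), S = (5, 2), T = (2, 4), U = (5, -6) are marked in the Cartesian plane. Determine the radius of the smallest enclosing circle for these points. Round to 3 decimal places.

The farthest pair is T–U with squared distance 109. The circle on this segment as diameter has centre (3.5, -1) and r² = 109/4 = 27.25.
Check P: distance² to centre = 6.25 ≤ 27.25, so it lies inside.
All remaining points lie in this disk, and no smaller disk contains both endpoints, so this is the minimum enclosing circle.
r = √(27.25) ≈ 5.220.

5.220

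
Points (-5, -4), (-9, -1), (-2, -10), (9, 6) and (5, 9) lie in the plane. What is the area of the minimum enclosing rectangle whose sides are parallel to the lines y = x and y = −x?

In coordinates u = x + y, v = x − y the rectangle is axis-aligned; the map (x,y)→(u,v) scales areas by 2.
u-values: -9, -10, -12, 15, 14; range = 15 − (-12) = 27.
v-values: -1, -8, 8, 3, -4; range = 8 − (-8) = 16.
Area = (27 × 16) / 2 = 216.

216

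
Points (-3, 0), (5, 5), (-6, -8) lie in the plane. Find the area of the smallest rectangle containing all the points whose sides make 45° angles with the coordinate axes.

60

In coordinates u = x + y, v = x − y the rectangle is axis-aligned; the map (x,y)→(u,v) scales areas by 2.
u-values: -3, 10, -14; range = 10 − (-14) = 24.
v-values: -3, 0, 2; range = 2 − (-3) = 5.
Area = (24 × 5) / 2 = 60.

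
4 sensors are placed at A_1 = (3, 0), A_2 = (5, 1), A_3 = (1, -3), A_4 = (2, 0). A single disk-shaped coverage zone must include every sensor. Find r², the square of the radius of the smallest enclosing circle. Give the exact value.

The farthest pair is A_2–A_3 with squared distance 32. The circle on this segment as diameter has centre (3, -1) and r² = 32/4 = 8.
Check A_1: distance² to centre = 1 ≤ 8, so it lies inside.
All remaining points lie in this disk, and no smaller disk contains both endpoints, so this is the minimum enclosing circle.

8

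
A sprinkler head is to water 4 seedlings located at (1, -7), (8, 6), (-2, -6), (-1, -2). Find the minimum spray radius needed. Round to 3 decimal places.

The farthest pair is (8, 6)–(-2, -6) with squared distance 244. The circle on this segment as diameter has centre (3, 0) and r² = 244/4 = 61.
Check (1, -7): distance² to centre = 53 ≤ 61, so it lies inside.
All remaining points lie in this disk, and no smaller disk contains both endpoints, so this is the minimum enclosing circle.
r = √61 ≈ 7.810.

7.810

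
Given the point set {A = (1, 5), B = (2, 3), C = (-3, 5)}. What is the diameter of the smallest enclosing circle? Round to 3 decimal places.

5.385

Side lengths²: AB² = 5, AC² = 16, BC² = 29.
Since BC² = 29 ≥ 16 + 5 = 21, the angle opposite BC is not acute, so the smallest enclosing circle has BC as diameter.
Centre = midpoint of BC = (-0.5, 4), r² = 29/4 = 7.25.
Diameter = 2r = 2√(7.25) ≈ 5.385.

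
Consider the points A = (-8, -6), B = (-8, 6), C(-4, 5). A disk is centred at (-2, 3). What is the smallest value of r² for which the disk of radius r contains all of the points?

The required radius is the distance from (-2, 3) to the farthest point.
Squared distances: 117, 45, 8.
Maximum is 117, attained at A.

117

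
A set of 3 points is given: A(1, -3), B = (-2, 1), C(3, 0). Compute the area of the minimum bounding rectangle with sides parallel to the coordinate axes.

20

x ranges over [-2, 3], width 5.
y ranges over [-3, 1], height 4.
Area = 5 × 4 = 20.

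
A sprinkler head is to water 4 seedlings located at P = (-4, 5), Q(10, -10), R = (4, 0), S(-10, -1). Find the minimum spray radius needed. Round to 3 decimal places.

10.972

By Welzl's lemma the MEC is supported by two points (diametrically opposite) or three points (on a circumcircle).
The minimum enclosing circle is determined by three boundary points: P, Q, S.
Their circumcentre is (9/58, -299/58) with r² = 202501/1682.
The farthest remaining point R is at distance² 69565/1682 ≤ 202501/1682.
r = √(202501/1682) ≈ 10.972.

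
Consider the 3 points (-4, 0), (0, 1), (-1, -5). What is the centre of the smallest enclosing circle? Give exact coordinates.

(-65/46, -85/46)

Call the three points A, B, C in the order given.
Side lengths²: AB² = 17, AC² = 34, BC² = 37.
Since BC² = 37 < 34 + 17 = 51, the triangle is acute, so the smallest enclosing circle is the circumcircle.
Circumcentre = (-65/46, -85/46), r² = 10693/1058.
Centre = (-65/46, -85/46).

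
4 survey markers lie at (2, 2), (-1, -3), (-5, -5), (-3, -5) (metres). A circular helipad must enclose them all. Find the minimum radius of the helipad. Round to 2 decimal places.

The farthest pair is (2, 2)–(-5, -5) with squared distance 98. The circle on this segment as diameter has centre (-1.5, -1.5) and r² = 98/4 = 24.5.
Check (-1, -3): distance² to centre = 2.5 ≤ 24.5, so it lies inside.
All remaining points lie in this disk, and no smaller disk contains both endpoints, so this is the minimum enclosing circle.
r = √(24.5) ≈ 4.95.

4.95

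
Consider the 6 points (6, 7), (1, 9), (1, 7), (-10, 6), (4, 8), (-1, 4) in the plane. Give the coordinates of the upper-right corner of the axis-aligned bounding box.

(6, 9)

x-range [-10, 6], y-range [4, 9].
The upper-right corner is (6, 9).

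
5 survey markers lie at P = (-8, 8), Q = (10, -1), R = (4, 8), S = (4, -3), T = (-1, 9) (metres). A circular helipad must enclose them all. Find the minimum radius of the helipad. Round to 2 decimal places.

A smallest enclosing disk is always determined by at most three of the input points on its boundary.
The farthest pair is P–Q with squared distance 405. The circle on this segment as diameter has centre (1, 3.5) and r² = 405/4 = 101.25.
Check R: distance² to centre = 29.25 ≤ 101.25, so it lies inside.
All remaining points lie in this disk, and no smaller disk contains both endpoints, so this is the minimum enclosing circle.
r = √(101.25) ≈ 10.06.

10.06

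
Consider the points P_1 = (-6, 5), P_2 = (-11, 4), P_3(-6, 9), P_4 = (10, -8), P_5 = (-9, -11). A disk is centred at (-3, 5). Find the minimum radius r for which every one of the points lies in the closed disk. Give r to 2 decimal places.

18.38

The required radius is the distance from (-3, 5) to the farthest point.
Squared distances: 9, 65, 25, 338, 292.
Maximum is 338, attained at P_4.
r = √338 ≈ 18.38.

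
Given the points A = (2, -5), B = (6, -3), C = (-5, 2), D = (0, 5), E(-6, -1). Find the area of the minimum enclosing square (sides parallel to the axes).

The bounding box has width 12 and height 10.
An axis-aligned square enclosing the set must have side ≥ max(width, height).
So the minimum side is max(12, 10) = 12.
Area = 12² = 144.

144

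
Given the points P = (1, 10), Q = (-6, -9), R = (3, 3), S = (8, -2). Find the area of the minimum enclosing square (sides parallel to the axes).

The bounding box has width 14 and height 19.
An axis-aligned square enclosing the set must have side ≥ max(width, height).
So the minimum side is max(14, 19) = 19.
Area = 19² = 361.

361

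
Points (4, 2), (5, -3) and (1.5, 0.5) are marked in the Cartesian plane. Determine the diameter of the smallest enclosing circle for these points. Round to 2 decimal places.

Call the three points A, B, C in the order given.
Side lengths²: AB² = 26, AC² = 8.5, BC² = 24.5.
Since AB² = 26 < 24.5 + 8.5 = 33, the triangle is acute, so the smallest enclosing circle is the circumcircle.
Circumcentre = (3.875, -0.625), r² = 6.90625.
Diameter = 2r = 2√(6.90625) ≈ 5.26.

5.26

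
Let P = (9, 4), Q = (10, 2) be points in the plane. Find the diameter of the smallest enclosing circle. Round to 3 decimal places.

The smallest circle enclosing two points has them as diameter endpoints.
Centre = midpoint = (9.5, 3); r² = |PQ|²/4 = 5/4 = 1.25.
Diameter = 2r = 2√(1.25) ≈ 2.236.

2.236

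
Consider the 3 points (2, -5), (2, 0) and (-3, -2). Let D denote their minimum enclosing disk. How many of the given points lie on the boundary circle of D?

3

Call the three points A, B, C in the order given.
Side lengths²: AB² = 25, AC² = 34, BC² = 29.
Since AC² = 34 < 29 + 25 = 54, the triangle is acute, so the smallest enclosing circle is the circumcircle.
Circumcentre = (0.1, -2.5), r² = 9.86.
The points at distance exactly r from the centre are (2, -5), (2, 0), (-3, -2) — 3 points.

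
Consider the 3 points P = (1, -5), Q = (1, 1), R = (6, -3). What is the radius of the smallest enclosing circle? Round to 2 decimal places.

3.45

Side lengths²: PQ² = 36, PR² = 29, QR² = 41.
Since QR² = 41 < 36 + 29 = 65, the triangle is acute, so the smallest enclosing circle is the circumcircle.
Circumcentre = (2.7, -2), r² = 11.89.
r = √(11.89) ≈ 3.45.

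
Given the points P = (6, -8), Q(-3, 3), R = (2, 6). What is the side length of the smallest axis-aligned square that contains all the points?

14

The bounding box has width 9 and height 14.
An axis-aligned square enclosing the set must have side ≥ max(width, height).
So the minimum side is max(9, 14) = 14.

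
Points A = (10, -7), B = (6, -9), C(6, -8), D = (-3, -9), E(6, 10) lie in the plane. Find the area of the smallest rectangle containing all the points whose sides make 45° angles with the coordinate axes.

294

In coordinates u = x + y, v = x − y the rectangle is axis-aligned; the map (x,y)→(u,v) scales areas by 2.
u-values: 3, -3, -2, -12, 16; range = 16 − (-12) = 28.
v-values: 17, 15, 14, 6, -4; range = 17 − (-4) = 21.
Area = (28 × 21) / 2 = 294.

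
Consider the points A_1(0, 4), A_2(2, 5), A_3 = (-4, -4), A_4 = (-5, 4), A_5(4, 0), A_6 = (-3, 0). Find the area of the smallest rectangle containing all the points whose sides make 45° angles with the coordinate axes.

In coordinates u = x + y, v = x − y the rectangle is axis-aligned; the map (x,y)→(u,v) scales areas by 2.
u-values: 4, 7, -8, -1, 4, -3; range = 7 − (-8) = 15.
v-values: -4, -3, 0, -9, 4, -3; range = 4 − (-9) = 13.
Area = (15 × 13) / 2 = 97.5.

97.5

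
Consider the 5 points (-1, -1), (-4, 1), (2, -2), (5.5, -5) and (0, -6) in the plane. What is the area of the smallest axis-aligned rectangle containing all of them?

x ranges over [-4, 5.5], width 9.5.
y ranges over [-6, 1], height 7.
Area = 9.5 × 7 = 66.5.

66.5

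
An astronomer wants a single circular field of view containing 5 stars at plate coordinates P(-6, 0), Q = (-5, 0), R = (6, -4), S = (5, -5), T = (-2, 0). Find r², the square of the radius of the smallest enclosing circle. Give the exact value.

40

The minimum enclosing circle of a finite set is fixed by two of the points (as a diameter) or three (as a circumcircle).
The farthest pair is P–R with squared distance 160. The circle on this segment as diameter has centre (0, -2) and r² = 160/4 = 40.
Check Q: distance² to centre = 29 ≤ 40, so it lies inside.
All remaining points lie in this disk, and no smaller disk contains both endpoints, so this is the minimum enclosing circle.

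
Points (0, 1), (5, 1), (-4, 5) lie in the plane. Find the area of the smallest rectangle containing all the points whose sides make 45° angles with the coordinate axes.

32.5

In coordinates u = x + y, v = x − y the rectangle is axis-aligned; the map (x,y)→(u,v) scales areas by 2.
u-values: 1, 6, 1; range = 6 − 1 = 5.
v-values: -1, 4, -9; range = 4 − (-9) = 13.
Area = (5 × 13) / 2 = 32.5.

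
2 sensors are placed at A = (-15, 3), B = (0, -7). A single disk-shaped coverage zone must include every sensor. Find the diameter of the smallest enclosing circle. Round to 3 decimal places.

The smallest circle enclosing two points has them as diameter endpoints.
Centre = midpoint = (-7.5, -2); r² = |AB|²/4 = 325/4 = 81.25.
Diameter = 2r = 2√(81.25) ≈ 18.028.

18.028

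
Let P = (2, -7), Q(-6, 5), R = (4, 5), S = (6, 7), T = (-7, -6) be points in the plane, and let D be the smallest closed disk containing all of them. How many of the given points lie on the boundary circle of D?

The minimum enclosing circle of a finite set is fixed by two of the points (as a diameter) or three (as a circumcircle).
The farthest pair is S–T with squared distance 338. The circle on this segment as diameter has centre (-0.5, 0.5) and r² = 338/4 = 84.5.
Check P: distance² to centre = 62.5 ≤ 84.5, so it lies inside.
All remaining points lie in this disk, and no smaller disk contains both endpoints, so this is the minimum enclosing circle.
The points at distance exactly r from the centre are S, T — 2 points.

2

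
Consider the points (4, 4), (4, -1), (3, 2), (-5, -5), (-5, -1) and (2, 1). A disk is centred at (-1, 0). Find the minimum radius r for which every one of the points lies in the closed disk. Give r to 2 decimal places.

6.40

The required radius is the distance from (-1, 0) to the farthest point.
Squared distances: 41, 26, 20, 41, 17, 10.
Maximum is 41, attained at (4, 4).
r = √41 ≈ 6.40.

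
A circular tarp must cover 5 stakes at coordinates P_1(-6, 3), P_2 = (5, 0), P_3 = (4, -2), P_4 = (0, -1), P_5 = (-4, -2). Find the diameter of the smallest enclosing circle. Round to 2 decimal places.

A smallest enclosing disk is always determined by at most three of the input points on its boundary.
The farthest pair is P_1–P_2 with squared distance 130. The circle on this segment as diameter has centre (-0.5, 1.5) and r² = 130/4 = 32.5.
Check P_3: distance² to centre = 32.5 ≤ 32.5, so it lies inside.
All remaining points lie in this disk, and no smaller disk contains both endpoints, so this is the minimum enclosing circle.
Diameter = 2r = 2√(32.5) ≈ 11.40.

11.40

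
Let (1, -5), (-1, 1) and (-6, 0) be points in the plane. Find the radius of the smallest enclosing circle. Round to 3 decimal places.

Call the three points A, B, C in the order given.
Side lengths²: AB² = 40, AC² = 74, BC² = 26.
Since AC² = 74 ≥ 40 + 26 = 66, the angle opposite AC is not acute, so the smallest enclosing circle has AC as diameter.
Centre = midpoint of AC = (-2.5, -2.5), r² = 74/4 = 18.5.
r = √(18.5) ≈ 4.301.

4.301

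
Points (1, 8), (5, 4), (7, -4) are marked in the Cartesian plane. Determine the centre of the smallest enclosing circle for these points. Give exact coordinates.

Call the three points A, B, C in the order given.
Side lengths²: AB² = 32, AC² = 180, BC² = 68.
Since AC² = 180 ≥ 68 + 32 = 100, the angle opposite AC is not acute, so the smallest enclosing circle has AC as diameter.
Centre = midpoint of AC = (4, 2), r² = 180/4 = 45.
Centre = (4, 2).

(4, 2)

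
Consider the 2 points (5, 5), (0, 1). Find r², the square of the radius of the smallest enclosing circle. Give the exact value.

The smallest circle enclosing two points has them as diameter endpoints.
Centre = midpoint = (2.5, 3); r² = |(5, 5)−(0, 1)|²/4 = 41/4 = 10.25.

10.25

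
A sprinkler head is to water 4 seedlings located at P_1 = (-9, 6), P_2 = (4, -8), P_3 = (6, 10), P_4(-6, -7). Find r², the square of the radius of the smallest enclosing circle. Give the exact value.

108.25

The farthest pair is P_3–P_4 with squared distance 433. The circle on this segment as diameter has centre (0, 1.5) and r² = 433/4 = 108.25.
Check P_1: distance² to centre = 101.25 ≤ 108.25, so it lies inside.
All remaining points lie in this disk, and no smaller disk contains both endpoints, so this is the minimum enclosing circle.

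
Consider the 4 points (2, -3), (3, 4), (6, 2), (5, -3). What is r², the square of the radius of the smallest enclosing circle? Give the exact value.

1325/98

The minimum enclosing circle of a finite set is fixed by two of the points (as a diameter) or three (as a circumcircle).
The minimum enclosing circle is determined by three boundary points: (2, -3), (3, 4), (5, -3).
Their circumcentre is (3.5, 5/14) with r² = 1325/98.
The farthest remaining point (6, 2) is at distance² 877/98 ≤ 1325/98.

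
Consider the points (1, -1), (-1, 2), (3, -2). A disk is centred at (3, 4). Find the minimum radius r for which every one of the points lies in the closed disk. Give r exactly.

6

The required radius is the distance from (3, 4) to the farthest point.
Squared distances: 29, 20, 36.
Maximum is 36, attained at (3, -2).
r = √36 = 6.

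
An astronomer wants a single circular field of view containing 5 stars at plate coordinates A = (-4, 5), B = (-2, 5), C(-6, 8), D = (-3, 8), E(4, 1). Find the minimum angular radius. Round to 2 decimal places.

By Welzl's lemma the MEC is supported by two points (diametrically opposite) or three points (on a circumcircle).
The farthest pair is C–E with squared distance 149. The circle on this segment as diameter has centre (-1, 4.5) and r² = 149/4 = 37.25.
Check A: distance² to centre = 9.25 ≤ 37.25, so it lies inside.
All remaining points lie in this disk, and no smaller disk contains both endpoints, so this is the minimum enclosing circle.
r = √(37.25) ≈ 6.10.

6.10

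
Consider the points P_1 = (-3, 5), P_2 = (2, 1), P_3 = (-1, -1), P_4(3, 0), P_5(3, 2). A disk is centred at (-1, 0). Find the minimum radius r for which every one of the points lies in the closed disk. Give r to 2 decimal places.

5.39

The required radius is the distance from (-1, 0) to the farthest point.
Squared distances: 29, 10, 1, 16, 20.
Maximum is 29, attained at P_1.
r = √29 ≈ 5.39.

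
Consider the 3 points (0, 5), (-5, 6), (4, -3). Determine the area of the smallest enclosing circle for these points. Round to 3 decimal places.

Call the three points A, B, C in the order given.
Side lengths²: AB² = 26, AC² = 80, BC² = 162.
Since BC² = 162 ≥ 80 + 26 = 106, the angle opposite BC is not acute, so the smallest enclosing circle has BC as diameter.
Centre = midpoint of BC = (-0.5, 1.5), r² = 162/4 = 40.5.
Area = π·r² = π·40.5 ≈ 127.235.

127.235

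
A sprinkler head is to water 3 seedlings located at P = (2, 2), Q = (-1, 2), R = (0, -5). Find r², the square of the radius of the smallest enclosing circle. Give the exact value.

1325/98

Side lengths²: PQ² = 9, PR² = 53, QR² = 50.
Since PR² = 53 < 50 + 9 = 59, the triangle is acute, so the smallest enclosing circle is the circumcircle.
Circumcentre = (0.5, -19/14), r² = 1325/98.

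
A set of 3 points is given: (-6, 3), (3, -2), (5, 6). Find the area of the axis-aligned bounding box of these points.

x ranges over [-6, 5], width 11.
y ranges over [-2, 6], height 8.
Area = 11 × 8 = 88.

88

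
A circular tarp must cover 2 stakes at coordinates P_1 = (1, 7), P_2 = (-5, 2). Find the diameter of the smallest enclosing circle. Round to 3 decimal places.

7.810

The smallest circle enclosing two points has them as diameter endpoints.
Centre = midpoint = (-2, 4.5); r² = |P_1P_2|²/4 = 61/4 = 15.25.
Diameter = 2r = 2√(15.25) ≈ 7.810.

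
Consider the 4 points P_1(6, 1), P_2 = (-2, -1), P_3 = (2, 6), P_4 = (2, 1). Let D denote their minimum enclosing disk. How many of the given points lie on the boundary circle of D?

A smallest enclosing disk is always determined by at most three of the input points on its boundary.
The minimum enclosing circle is determined by three boundary points: P_1, P_2, P_3.
Their circumcentre is (77/48, 19/12) with r² = 45305/2304.
The farthest remaining point P_4 is at distance² 1145/2304 ≤ 45305/2304.
The points at distance exactly r from the centre are P_1, P_2, P_3 — 3 points.

3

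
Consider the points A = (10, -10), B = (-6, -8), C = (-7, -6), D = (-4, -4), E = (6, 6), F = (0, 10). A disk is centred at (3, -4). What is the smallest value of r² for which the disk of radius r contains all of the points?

205

The required radius is the distance from (3, -4) to the farthest point.
Squared distances: 85, 97, 104, 49, 109, 205.
Maximum is 205, attained at F.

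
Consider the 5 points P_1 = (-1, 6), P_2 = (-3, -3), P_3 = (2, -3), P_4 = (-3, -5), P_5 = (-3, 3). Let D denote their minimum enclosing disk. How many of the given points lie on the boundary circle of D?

By Welzl's lemma the MEC is supported by two points (diametrically opposite) or three points (on a circumcircle).
The farthest pair is P_1–P_4 with squared distance 125. The circle on this segment as diameter has centre (-2, 0.5) and r² = 125/4 = 31.25.
Check P_2: distance² to centre = 13.25 ≤ 31.25, so it lies inside.
All remaining points lie in this disk, and no smaller disk contains both endpoints, so this is the minimum enclosing circle.
The points at distance exactly r from the centre are P_1, P_4 — 2 points.

2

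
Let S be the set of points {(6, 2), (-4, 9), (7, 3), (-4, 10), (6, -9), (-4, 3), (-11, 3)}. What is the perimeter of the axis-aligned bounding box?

Width = max x − min x = 7 − (-11) = 18.
Height = max y − min y = 10 − (-9) = 19.
Perimeter = 2(18 + 19) = 74.

74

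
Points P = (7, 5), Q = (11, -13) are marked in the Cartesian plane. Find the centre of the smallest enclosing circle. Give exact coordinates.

(9, -4)

The smallest circle enclosing two points has them as diameter endpoints.
Centre = midpoint = (9, -4); r² = |PQ|²/4 = 340/4 = 85.
Centre = (9, -4).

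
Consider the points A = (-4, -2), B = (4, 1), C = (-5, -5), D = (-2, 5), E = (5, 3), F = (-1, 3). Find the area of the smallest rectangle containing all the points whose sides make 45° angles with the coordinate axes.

90

In coordinates u = x + y, v = x − y the rectangle is axis-aligned; the map (x,y)→(u,v) scales areas by 2.
u-values: -6, 5, -10, 3, 8, 2; range = 8 − (-10) = 18.
v-values: -2, 3, 0, -7, 2, -4; range = 3 − (-7) = 10.
Area = (18 × 10) / 2 = 90.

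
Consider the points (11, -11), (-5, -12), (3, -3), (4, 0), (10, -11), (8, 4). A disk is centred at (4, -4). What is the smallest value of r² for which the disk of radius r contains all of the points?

145

The required radius is the distance from (4, -4) to the farthest point.
Squared distances: 98, 145, 2, 16, 85, 80.
Maximum is 145, attained at (-5, -12).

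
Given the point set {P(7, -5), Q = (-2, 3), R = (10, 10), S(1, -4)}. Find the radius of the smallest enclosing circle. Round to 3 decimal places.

8.322

A smallest enclosing disk is always determined by at most three of the input points on its boundary.
The farthest pair is R–S with squared distance 277. The circle on this segment as diameter has centre (5.5, 3) and r² = 277/4 = 69.25.
Check P: distance² to centre = 66.25 ≤ 69.25, so it lies inside.
All remaining points lie in this disk, and no smaller disk contains both endpoints, so this is the minimum enclosing circle.
r = √(69.25) ≈ 8.322.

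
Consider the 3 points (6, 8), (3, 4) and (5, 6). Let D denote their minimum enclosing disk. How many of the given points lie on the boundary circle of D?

2

Call the three points A, B, C in the order given.
Side lengths²: AB² = 25, AC² = 5, BC² = 8.
Since AB² = 25 ≥ 8 + 5 = 13, the angle opposite AB is not acute, so the smallest enclosing circle has AB as diameter.
Centre = midpoint of AB = (4.5, 6), r² = 25/4 = 6.25.
The points at distance exactly r from the centre are (6, 8), (3, 4) — 2 points.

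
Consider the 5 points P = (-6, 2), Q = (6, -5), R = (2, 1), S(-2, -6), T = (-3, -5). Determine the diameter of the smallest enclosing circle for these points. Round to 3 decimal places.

13.892

The minimum enclosing circle of a finite set is fixed by two of the points (as a diameter) or three (as a circumcircle).
The farthest pair is P–Q with squared distance 193. The circle on this segment as diameter has centre (0, -1.5) and r² = 193/4 = 48.25.
Check R: distance² to centre = 10.25 ≤ 48.25, so it lies inside.
All remaining points lie in this disk, and no smaller disk contains both endpoints, so this is the minimum enclosing circle.
Diameter = 2r = 2√(48.25) ≈ 13.892.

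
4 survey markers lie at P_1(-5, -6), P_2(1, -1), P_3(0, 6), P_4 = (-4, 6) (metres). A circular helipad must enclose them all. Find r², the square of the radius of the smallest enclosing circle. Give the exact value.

A smallest enclosing disk is always determined by at most three of the input points on its boundary.
The farthest pair is P_1–P_3 with squared distance 169. The circle on this segment as diameter has centre (-2.5, 0) and r² = 169/4 = 42.25.
Check P_2: distance² to centre = 13.25 ≤ 42.25, so it lies inside.
All remaining points lie in this disk, and no smaller disk contains both endpoints, so this is the minimum enclosing circle.

42.25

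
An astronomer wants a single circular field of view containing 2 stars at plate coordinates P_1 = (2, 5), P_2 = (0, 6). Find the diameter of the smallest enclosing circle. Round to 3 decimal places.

The smallest circle enclosing two points has them as diameter endpoints.
Centre = midpoint = (1, 5.5); r² = |P_1P_2|²/4 = 5/4 = 1.25.
Diameter = 2r = 2√(1.25) ≈ 2.236.

2.236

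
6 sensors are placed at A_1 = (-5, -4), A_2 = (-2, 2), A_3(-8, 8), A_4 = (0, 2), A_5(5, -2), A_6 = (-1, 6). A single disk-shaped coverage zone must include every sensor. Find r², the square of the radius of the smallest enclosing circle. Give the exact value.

67.25

The farthest pair is A_3–A_5 with squared distance 269. The circle on this segment as diameter has centre (-1.5, 3) and r² = 269/4 = 67.25.
Check A_1: distance² to centre = 61.25 ≤ 67.25, so it lies inside.
All remaining points lie in this disk, and no smaller disk contains both endpoints, so this is the minimum enclosing circle.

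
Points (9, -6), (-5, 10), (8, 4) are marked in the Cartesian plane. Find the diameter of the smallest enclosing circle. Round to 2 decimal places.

21.26

Call the three points A, B, C in the order given.
Side lengths²: AB² = 452, AC² = 101, BC² = 205.
Since AB² = 452 ≥ 205 + 101 = 306, the angle opposite AB is not acute, so the smallest enclosing circle has AB as diameter.
Centre = midpoint of AB = (2, 2), r² = 452/4 = 113.
Diameter = 2r = 2√113 ≈ 21.26.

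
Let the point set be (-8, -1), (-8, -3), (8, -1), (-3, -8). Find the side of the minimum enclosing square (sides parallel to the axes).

16

The bounding box has width 16 and height 7.
An axis-aligned square enclosing the set must have side ≥ max(width, height).
So the minimum side is max(16, 7) = 16.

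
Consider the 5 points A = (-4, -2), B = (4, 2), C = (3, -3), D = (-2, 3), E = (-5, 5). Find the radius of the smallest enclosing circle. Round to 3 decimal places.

The farthest pair is C–E with squared distance 128. The circle on this segment as diameter has centre (-1, 1) and r² = 128/4 = 32.
Check A: distance² to centre = 18 ≤ 32, so it lies inside.
All remaining points lie in this disk, and no smaller disk contains both endpoints, so this is the minimum enclosing circle.
r = √32 ≈ 5.657.

5.657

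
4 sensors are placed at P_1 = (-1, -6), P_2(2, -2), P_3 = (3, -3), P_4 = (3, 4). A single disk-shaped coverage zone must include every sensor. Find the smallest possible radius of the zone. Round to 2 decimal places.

5.39

A smallest enclosing disk is always determined by at most three of the input points on its boundary.
The farthest pair is P_1–P_4 with squared distance 116. The circle on this segment as diameter has centre (1, -1) and r² = 116/4 = 29.
Check P_2: distance² to centre = 2 ≤ 29, so it lies inside.
All remaining points lie in this disk, and no smaller disk contains both endpoints, so this is the minimum enclosing circle.
r = √29 ≈ 5.39.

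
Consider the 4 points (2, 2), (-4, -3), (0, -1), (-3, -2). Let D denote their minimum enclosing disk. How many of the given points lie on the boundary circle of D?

2

By Welzl's lemma the MEC is supported by two points (diametrically opposite) or three points (on a circumcircle).
The farthest pair is (2, 2)–(-4, -3) with squared distance 61. The circle on this segment as diameter has centre (-1, -0.5) and r² = 61/4 = 15.25.
Check (0, -1): distance² to centre = 1.25 ≤ 15.25, so it lies inside.
All remaining points lie in this disk, and no smaller disk contains both endpoints, so this is the minimum enclosing circle.
The points at distance exactly r from the centre are (2, 2), (-4, -3) — 2 points.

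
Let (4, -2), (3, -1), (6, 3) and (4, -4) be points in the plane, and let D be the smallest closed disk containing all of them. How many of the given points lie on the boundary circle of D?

2

By Welzl's lemma the MEC is supported by two points (diametrically opposite) or three points (on a circumcircle).
The farthest pair is (6, 3)–(4, -4) with squared distance 53. The circle on this segment as diameter has centre (5, -0.5) and r² = 53/4 = 13.25.
Check (4, -2): distance² to centre = 3.25 ≤ 13.25, so it lies inside.
All remaining points lie in this disk, and no smaller disk contains both endpoints, so this is the minimum enclosing circle.
The points at distance exactly r from the centre are (6, 3), (4, -4) — 2 points.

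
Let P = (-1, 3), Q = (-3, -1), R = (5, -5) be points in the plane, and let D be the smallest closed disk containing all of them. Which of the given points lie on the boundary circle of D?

P, Q, R

Side lengths²: PQ² = 20, PR² = 100, QR² = 80.
Since PR² = 100 ≥ 80 + 20 = 100, the angle opposite PR is not acute, so the smallest enclosing circle has PR as diameter.
Centre = midpoint of PR = (2, -1), r² = 100/4 = 25.
The points at distance exactly r from the centre are P, Q, R — 3 points.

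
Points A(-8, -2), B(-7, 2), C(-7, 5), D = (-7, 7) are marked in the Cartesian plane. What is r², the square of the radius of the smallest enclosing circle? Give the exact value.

By Welzl's lemma the MEC is supported by two points (diametrically opposite) or three points (on a circumcircle).
The farthest pair is A–D with squared distance 82. The circle on this segment as diameter has centre (-7.5, 2.5) and r² = 82/4 = 20.5.
Check B: distance² to centre = 0.5 ≤ 20.5, so it lies inside.
All remaining points lie in this disk, and no smaller disk contains both endpoints, so this is the minimum enclosing circle.

20.5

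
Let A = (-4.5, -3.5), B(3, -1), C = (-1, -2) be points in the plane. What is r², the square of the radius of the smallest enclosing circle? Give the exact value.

15.625

Side lengths²: AB² = 62.5, AC² = 14.5, BC² = 17.
Since AB² = 62.5 ≥ 17 + 14.5 = 31.5, the angle opposite AB is not acute, so the smallest enclosing circle has AB as diameter.
Centre = midpoint of AB = (-0.75, -2.25), r² = 62.5/4 = 15.625.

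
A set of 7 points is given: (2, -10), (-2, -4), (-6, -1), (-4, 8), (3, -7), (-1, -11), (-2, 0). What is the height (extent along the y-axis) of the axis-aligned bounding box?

max y = 8, min y = -11, so height = 19.

19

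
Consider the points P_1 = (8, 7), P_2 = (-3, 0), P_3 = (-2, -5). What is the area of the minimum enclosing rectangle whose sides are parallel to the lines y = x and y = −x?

66

In coordinates u = x + y, v = x − y the rectangle is axis-aligned; the map (x,y)→(u,v) scales areas by 2.
u-values: 15, -3, -7; range = 15 − (-7) = 22.
v-values: 1, -3, 3; range = 3 − (-3) = 6.
Area = (22 × 6) / 2 = 66.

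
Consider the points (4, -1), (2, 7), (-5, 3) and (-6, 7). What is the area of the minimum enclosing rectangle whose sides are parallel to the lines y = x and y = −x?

99

In coordinates u = x + y, v = x − y the rectangle is axis-aligned; the map (x,y)→(u,v) scales areas by 2.
u-values: 3, 9, -2, 1; range = 9 − (-2) = 11.
v-values: 5, -5, -8, -13; range = 5 − (-13) = 18.
Area = (11 × 18) / 2 = 99.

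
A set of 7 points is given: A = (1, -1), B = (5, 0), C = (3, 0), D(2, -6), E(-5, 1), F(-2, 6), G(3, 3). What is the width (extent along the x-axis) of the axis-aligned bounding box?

max x = 5, min x = -5, so width = 10.

10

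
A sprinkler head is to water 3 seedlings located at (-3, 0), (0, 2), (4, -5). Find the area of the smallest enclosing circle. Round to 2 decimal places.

Call the three points A, B, C in the order given.
Side lengths²: AB² = 13, AC² = 74, BC² = 65.
Since AC² = 74 < 65 + 13 = 78, the triangle is acute, so the smallest enclosing circle is the circumcircle.
Circumcentre = (39/58, -131/58), r² = 31265/1682.
Area = π·r² = π·31265/1682 ≈ 58.40.

58.40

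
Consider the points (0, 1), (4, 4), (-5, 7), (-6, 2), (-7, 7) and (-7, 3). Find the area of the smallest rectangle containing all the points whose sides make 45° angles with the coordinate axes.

In coordinates u = x + y, v = x − y the rectangle is axis-aligned; the map (x,y)→(u,v) scales areas by 2.
u-values: 1, 8, 2, -4, 0, -4; range = 8 − (-4) = 12.
v-values: -1, 0, -12, -8, -14, -10; range = 0 − (-14) = 14.
Area = (12 × 14) / 2 = 84.

84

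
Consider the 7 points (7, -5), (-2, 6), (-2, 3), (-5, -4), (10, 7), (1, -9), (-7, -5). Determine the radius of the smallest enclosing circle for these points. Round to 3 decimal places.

10.404

A smallest enclosing disk is always determined by at most three of the input points on its boundary.
The farthest pair is (10, 7)–(-7, -5) with squared distance 433. The circle on this segment as diameter has centre (1.5, 1) and r² = 433/4 = 108.25.
Check (7, -5): distance² to centre = 66.25 ≤ 108.25, so it lies inside.
All remaining points lie in this disk, and no smaller disk contains both endpoints, so this is the minimum enclosing circle.
r = √(108.25) ≈ 10.404.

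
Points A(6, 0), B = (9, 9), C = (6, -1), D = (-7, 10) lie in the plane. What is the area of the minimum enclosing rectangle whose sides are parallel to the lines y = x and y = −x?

180

In coordinates u = x + y, v = x − y the rectangle is axis-aligned; the map (x,y)→(u,v) scales areas by 2.
u-values: 6, 18, 5, 3; range = 18 − 3 = 15.
v-values: 6, 0, 7, -17; range = 7 − (-17) = 24.
Area = (15 × 24) / 2 = 180.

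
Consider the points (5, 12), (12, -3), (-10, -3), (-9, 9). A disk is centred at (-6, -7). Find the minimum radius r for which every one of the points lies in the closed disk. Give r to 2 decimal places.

The required radius is the distance from (-6, -7) to the farthest point.
Squared distances: 482, 340, 32, 265.
Maximum is 482, attained at (5, 12).
r = √482 ≈ 21.95.

21.95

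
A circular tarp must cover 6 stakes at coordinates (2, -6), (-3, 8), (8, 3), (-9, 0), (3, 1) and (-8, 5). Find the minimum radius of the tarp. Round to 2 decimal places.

8.63

A smallest enclosing disk is always determined by at most three of the input points on its boundary.
The farthest pair is (8, 3)–(-9, 0) with squared distance 298. The circle on this segment as diameter has centre (-0.5, 1.5) and r² = 298/4 = 74.5.
Check (2, -6): distance² to centre = 62.5 ≤ 74.5, so it lies inside.
All remaining points lie in this disk, and no smaller disk contains both endpoints, so this is the minimum enclosing circle.
r = √(74.5) ≈ 8.63.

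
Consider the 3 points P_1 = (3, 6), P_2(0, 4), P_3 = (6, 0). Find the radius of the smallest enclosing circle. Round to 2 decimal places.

3.63

Side lengths²: P_1P_2² = 13, P_1P_3² = 45, P_2P_3² = 52.
Since P_2P_3² = 52 < 45 + 13 = 58, the triangle is acute, so the smallest enclosing circle is the circumcircle.
Circumcentre = (3.25, 2.375), r² = 13.203125.
r = √(13.203125) ≈ 3.63.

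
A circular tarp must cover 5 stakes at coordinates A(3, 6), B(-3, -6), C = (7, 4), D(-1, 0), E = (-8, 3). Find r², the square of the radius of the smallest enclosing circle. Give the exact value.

A smallest enclosing disk is always determined by at most three of the input points on its boundary.
The minimum enclosing circle is determined by three boundary points: B, C, E.
Their circumcentre is (-5/14, 19/14) with r² = 5989/98.
The farthest remaining point A is at distance² 3217/98 ≤ 5989/98.

5989/98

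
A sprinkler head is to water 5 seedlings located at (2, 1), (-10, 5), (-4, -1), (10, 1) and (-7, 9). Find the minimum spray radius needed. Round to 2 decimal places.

The minimum enclosing circle of a finite set is fixed by two of the points (as a diameter) or three (as a circumcircle).
The farthest pair is (-10, 5)–(10, 1) with squared distance 416. The circle on this segment as diameter has centre (0, 3) and r² = 416/4 = 104.
Check (2, 1): distance² to centre = 8 ≤ 104, so it lies inside.
All remaining points lie in this disk, and no smaller disk contains both endpoints, so this is the minimum enclosing circle.
r = √104 ≈ 10.20.

10.20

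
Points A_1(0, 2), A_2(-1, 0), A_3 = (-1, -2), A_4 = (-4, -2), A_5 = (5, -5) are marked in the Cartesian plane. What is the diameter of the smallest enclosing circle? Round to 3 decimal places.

9.618

The minimum enclosing circle of a finite set is fixed by two of the points (as a diameter) or three (as a circumcircle).
The minimum enclosing circle is determined by three boundary points: A_1, A_4, A_5.
Their circumcentre is (0.75, -2.75) with r² = 23.125.
The farthest remaining point A_2 is at distance² 10.625 ≤ 23.125.
Diameter = 2r = 2√(23.125) ≈ 9.618.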